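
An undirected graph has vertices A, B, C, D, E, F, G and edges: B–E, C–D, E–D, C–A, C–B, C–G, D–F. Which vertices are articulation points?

Removing C increases the component count from 1 to 3, so C is a cut vertex.
Removing D increases the component count from 1 to 2, so D is a cut vertex.
By contrast removing B leaves 1 component; it is not a cut vertex. No other vertex is a cut vertex either.

C, D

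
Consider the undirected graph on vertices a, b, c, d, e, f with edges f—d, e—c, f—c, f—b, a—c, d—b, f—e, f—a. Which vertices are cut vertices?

f

Removing f increases the component count from 1 to 2, so f is a cut vertex.
By contrast removing a leaves 1 component; it is not a cut vertex. No other vertex is a cut vertex either.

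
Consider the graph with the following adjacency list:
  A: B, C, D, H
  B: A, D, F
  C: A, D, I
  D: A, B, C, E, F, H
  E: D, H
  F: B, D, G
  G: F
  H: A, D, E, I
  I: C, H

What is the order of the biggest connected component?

9

Starting from A we can reach A, B, C, D, E, F, G, H, I. That is one component of size 9.
The largest has 9 vertices.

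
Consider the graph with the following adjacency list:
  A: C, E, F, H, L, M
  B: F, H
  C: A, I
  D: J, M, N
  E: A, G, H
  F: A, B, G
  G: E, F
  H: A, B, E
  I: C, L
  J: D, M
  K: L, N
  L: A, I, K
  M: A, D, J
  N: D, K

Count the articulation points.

1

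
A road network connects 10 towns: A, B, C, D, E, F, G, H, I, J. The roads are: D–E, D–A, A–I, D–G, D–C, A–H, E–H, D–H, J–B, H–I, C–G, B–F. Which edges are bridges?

B-F, B-J

The edges on the cycle D-C-G-D are not bridges since each lies on that cycle.
But removing B–F disconnects B from F; removing B–J disconnects B from J — these are bridges.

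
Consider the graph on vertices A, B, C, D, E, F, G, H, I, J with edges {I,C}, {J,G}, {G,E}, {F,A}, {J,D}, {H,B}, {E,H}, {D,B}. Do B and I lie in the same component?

The component containing B is {B, D, E, G, H, J}, and I is not in it.

No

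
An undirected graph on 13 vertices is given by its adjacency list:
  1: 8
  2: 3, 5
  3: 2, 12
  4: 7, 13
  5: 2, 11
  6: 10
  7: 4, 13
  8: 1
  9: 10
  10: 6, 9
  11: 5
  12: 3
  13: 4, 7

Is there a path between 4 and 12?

No

The component containing 4 is {4, 7, 13}, and 12 is not in it.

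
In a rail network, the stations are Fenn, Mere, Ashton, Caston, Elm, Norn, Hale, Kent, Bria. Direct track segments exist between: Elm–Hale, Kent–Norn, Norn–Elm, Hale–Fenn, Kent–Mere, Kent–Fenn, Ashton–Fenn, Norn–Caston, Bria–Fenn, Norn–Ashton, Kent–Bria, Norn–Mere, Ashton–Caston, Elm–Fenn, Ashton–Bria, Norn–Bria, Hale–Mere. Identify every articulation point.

Removing Mere, for instance, still leaves 1 component. No single vertex removal increases the component count — the graph has no articulation points.

none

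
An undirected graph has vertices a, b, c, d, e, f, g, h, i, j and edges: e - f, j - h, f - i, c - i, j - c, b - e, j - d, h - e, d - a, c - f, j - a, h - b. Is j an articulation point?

Yes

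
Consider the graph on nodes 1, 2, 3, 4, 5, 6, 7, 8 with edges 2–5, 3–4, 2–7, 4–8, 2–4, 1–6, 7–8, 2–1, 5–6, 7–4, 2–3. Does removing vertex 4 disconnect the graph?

Deleting 4 leaves 1 component (was 1) (its neighbors 2, 3, 7, 8 remain connected to each other), so 4 is not a cut vertex.

No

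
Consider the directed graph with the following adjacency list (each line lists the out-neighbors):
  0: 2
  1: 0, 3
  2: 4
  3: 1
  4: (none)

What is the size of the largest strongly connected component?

{1, 3} are all mutually reachable — one SCC of size 2.
{2} is an SCC by itself.
{0} is an SCC by itself.
{4} is an SCC by itself.
The largest has 2 vertices.

2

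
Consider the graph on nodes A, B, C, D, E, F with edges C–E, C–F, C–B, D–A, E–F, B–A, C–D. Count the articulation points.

1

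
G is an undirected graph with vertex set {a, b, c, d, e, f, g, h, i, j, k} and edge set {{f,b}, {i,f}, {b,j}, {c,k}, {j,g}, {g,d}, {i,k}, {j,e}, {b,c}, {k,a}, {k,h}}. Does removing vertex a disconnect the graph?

No

Deleting a leaves 1 component (was 1), so a is not a cut vertex.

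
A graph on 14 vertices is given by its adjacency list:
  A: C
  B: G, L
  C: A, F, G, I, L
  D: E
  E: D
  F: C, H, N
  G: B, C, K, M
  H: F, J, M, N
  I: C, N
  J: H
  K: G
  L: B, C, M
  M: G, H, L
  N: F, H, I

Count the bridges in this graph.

4

The edges on the cycle G-C-F-H-M-G are not bridges since each lies on that cycle.
But removing K-G disconnects K from G; removing E-D disconnects E from D; removing J-H disconnects J from H; removing A-C disconnects A from C — these are bridges.
That makes 4 bridges.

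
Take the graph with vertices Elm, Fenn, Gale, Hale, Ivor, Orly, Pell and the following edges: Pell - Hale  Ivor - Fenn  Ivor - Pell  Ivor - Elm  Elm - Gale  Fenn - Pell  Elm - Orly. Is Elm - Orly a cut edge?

Removing Elm - Orly leaves no path between Elm and Orly: the component count goes from 1 to 2. So it is a bridge.

Yes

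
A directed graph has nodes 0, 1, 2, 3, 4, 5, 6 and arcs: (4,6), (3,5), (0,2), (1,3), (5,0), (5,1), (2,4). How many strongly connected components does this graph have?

{1, 3, 5} are all mutually reachable — one SCC of size 3.
{2} is an SCC by itself.
{0} is an SCC by itself.
{6} is an SCC by itself.
{4} is an SCC by itself.
That gives 5 strongly connected components.

5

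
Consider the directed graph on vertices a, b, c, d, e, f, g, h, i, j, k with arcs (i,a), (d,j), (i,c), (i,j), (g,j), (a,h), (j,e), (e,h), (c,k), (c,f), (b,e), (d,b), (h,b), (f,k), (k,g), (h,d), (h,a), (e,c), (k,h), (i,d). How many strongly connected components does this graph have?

2

{a, b, c, d, e, f, g, h, j, k} are all mutually reachable — one SCC of size 10.
{i} is an SCC by itself.
That gives 2 strongly connected components.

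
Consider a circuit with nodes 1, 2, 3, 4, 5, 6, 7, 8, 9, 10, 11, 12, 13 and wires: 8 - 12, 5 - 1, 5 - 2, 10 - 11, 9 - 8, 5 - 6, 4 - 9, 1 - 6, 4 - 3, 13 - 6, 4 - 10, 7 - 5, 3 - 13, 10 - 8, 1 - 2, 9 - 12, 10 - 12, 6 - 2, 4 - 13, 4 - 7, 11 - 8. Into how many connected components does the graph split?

1

Starting from 1 we can reach 1, 2, 3, 4, 5, 6, 7, 8, 9, 10, 11, 12, 13. That is one component of size 13.
Total: 1 component.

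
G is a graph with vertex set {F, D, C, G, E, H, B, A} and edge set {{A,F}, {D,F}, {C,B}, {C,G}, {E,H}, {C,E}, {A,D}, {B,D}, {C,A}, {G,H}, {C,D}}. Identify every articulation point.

C

Removing C increases the component count from 1 to 2, so C is a cut vertex.
By contrast removing A leaves 1 component; it is not a cut vertex. No other vertex is a cut vertex either.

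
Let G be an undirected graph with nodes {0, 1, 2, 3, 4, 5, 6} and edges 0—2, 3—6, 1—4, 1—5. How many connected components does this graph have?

Starting from 3 we can reach 3, 6. That is one component of size 2.
Starting from 0 we can reach 0, 2. That is one component of size 2.
Starting from 1 we can reach 1, 4, 5. That is one component of size 3.
Total: 3 components.

3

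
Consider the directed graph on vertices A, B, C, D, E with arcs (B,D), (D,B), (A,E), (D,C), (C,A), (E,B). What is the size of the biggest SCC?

{A, B, C, D, E} are all mutually reachable — one SCC of size 5.
The largest has 5 vertices.

5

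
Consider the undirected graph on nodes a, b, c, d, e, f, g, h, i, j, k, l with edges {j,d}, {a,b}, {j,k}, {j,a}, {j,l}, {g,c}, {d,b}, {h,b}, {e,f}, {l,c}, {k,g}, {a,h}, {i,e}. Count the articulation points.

Removing e increases the component count from 2 to 3, so e is a cut vertex.
Removing j increases the component count from 2 to 3, so j is a cut vertex.
By contrast removing k leaves 2 components; it is not a cut vertex. No other vertex is a cut vertex either.

2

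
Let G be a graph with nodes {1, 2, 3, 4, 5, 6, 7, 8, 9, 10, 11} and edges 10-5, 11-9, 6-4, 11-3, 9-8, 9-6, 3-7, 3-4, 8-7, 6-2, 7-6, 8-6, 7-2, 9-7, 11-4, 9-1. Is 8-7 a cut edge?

No

After removing 8-7, the path 8-9-7 still connects them, so the edge is not a bridge.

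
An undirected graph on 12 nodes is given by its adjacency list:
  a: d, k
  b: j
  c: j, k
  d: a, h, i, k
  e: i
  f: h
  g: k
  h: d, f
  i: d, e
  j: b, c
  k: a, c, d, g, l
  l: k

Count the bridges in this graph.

9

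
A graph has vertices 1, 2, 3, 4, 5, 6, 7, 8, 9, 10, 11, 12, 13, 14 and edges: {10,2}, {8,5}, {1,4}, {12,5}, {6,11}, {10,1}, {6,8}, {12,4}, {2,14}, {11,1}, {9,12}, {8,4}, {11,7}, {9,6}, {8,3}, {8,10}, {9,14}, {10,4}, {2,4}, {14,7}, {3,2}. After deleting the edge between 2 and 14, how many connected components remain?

2 and 14 are still connected via 2-4-12-9-14, so the component count stays at 2.

2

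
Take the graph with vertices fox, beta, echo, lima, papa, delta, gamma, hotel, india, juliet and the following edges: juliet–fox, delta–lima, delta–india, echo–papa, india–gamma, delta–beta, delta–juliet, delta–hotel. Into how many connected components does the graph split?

2

Starting from echo we can reach echo, papa. That is one component of size 2.
Starting from fox we can reach fox, beta, lima, delta, gamma, hotel, india, juliet. That is one component of size 8.
Total: 2 components.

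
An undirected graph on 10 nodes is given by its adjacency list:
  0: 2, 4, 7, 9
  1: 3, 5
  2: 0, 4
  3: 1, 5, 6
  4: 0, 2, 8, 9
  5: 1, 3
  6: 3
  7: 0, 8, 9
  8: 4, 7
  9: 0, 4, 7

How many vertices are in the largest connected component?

6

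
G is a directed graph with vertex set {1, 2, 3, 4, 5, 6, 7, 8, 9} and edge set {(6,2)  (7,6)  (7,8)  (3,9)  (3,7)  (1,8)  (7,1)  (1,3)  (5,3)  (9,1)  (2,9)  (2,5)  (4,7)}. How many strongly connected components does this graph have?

{1, 2, 3, 5, 6, 7, 9} are all mutually reachable — one SCC of size 7.
{8} is an SCC by itself.
{4} is an SCC by itself.
That gives 3 strongly connected components.

3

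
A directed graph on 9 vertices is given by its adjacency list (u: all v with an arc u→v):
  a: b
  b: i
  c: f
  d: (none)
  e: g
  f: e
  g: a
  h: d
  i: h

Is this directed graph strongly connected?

No

There is no directed path from f to c, so the graph is not strongly connected.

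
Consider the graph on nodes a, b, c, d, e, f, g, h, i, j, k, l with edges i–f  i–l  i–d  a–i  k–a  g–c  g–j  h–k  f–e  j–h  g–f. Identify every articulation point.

Removing f increases the component count from 2 to 3, so f is a cut vertex.
Removing g increases the component count from 2 to 3, so g is a cut vertex.
Removing i increases the component count from 2 to 4, so i is a cut vertex.
By contrast removing e leaves 2 components; it is not a cut vertex. No other vertex is a cut vertex either.

f, g, i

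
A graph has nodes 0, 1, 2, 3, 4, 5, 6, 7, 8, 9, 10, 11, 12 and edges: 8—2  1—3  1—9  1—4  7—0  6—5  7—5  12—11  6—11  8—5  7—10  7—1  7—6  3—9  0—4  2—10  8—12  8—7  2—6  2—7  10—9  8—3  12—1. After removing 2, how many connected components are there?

With 2 gone, the remaining components are: {0, 1, 3, 4, 5, 6, 7, 8, 9, 10, 11, 12}.
That is 1 component.

1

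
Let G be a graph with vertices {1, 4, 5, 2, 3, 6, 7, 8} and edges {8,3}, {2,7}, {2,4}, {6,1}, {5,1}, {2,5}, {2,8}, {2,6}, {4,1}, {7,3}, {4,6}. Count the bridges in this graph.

0

The edges on the cycle 2-5-1-6-2 are not bridges since each lies on that cycle.
Every edge lies on some cycle, so there are no bridges.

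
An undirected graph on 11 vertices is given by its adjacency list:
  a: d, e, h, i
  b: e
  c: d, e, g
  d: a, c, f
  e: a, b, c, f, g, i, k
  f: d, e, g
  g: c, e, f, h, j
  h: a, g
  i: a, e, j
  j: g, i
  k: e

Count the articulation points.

1

Removing e increases the component count from 1 to 3, so e is a cut vertex.
By contrast removing c leaves 1 component; it is not a cut vertex. No other vertex is a cut vertex either.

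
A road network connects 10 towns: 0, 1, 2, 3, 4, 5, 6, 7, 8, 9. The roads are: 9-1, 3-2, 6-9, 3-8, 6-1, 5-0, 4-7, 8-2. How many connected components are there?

Starting from 0 we can reach 0, 5. That is one component of size 2.
Starting from 4 we can reach 4, 7. That is one component of size 2.
Starting from 2 we can reach 2, 3, 8. That is one component of size 3.
Starting from 1 we can reach 1, 6, 9. That is one component of size 3.
Total: 4 components.

4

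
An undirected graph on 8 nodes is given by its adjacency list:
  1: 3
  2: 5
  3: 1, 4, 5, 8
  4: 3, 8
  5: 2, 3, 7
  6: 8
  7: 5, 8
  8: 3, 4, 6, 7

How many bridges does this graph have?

3

The edges on the cycle 3-8-4-3 are not bridges since each lies on that cycle.
But removing 5-2 disconnects 5 from 2; removing 6-8 disconnects 6 from 8; removing 1-3 disconnects 1 from 3 — these are bridges.
That makes 3 bridges.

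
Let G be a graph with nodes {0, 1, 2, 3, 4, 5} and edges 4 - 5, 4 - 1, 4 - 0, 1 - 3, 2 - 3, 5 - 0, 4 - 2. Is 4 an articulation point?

Deleting 4 raises the number of components from 1 to 2, so 4 is a cut vertex.

Yes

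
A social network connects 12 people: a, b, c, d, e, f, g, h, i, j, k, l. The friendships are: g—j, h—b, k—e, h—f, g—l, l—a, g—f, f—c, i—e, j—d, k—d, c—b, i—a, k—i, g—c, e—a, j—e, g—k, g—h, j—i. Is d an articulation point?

Deleting d leaves 1 component (was 1) (its neighbors j, k remain connected to each other), so d is not a cut vertex.

No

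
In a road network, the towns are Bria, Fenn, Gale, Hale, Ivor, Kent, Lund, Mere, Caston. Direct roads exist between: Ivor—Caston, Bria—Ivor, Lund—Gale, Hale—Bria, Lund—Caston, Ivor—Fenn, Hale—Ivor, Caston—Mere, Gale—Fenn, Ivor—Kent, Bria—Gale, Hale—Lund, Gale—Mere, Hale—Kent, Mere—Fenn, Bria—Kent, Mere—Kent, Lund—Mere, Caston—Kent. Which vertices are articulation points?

Removing Fenn, for instance, still leaves 1 component. No single vertex removal increases the component count — the graph has no articulation points.

none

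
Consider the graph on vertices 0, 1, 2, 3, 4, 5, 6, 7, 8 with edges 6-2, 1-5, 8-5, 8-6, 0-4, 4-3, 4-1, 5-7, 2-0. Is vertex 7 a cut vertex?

No

Deleting 7 leaves 1 component (was 1), so 7 is not a cut vertex.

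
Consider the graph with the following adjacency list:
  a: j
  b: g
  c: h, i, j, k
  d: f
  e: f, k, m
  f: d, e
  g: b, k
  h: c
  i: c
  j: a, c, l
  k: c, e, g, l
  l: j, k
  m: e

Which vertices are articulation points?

Removing c increases the component count from 1 to 3, so c is a cut vertex.
Removing e increases the component count from 1 to 3, so e is a cut vertex.
Removing f increases the component count from 1 to 2, so f is a cut vertex.
Likewise g, j, k are cut vertices.
By contrast removing l leaves 1 component; it is not a cut vertex. No other vertex is a cut vertex either.

c, e, f, g, j, k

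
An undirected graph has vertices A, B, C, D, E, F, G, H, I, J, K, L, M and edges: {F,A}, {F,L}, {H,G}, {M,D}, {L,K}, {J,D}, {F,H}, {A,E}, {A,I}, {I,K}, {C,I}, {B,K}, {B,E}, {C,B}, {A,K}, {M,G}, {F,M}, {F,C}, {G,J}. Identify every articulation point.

F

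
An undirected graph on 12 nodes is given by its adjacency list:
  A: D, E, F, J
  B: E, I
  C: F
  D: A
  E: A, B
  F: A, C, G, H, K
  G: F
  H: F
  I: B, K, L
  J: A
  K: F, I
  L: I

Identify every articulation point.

A, F, I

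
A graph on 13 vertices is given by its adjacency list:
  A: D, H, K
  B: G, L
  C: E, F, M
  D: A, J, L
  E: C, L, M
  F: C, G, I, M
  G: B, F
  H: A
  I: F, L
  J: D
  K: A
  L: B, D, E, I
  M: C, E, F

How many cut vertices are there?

Removing A increases the component count from 1 to 3, so A is a cut vertex.
Removing D increases the component count from 1 to 3, so D is a cut vertex.
Removing L increases the component count from 1 to 2, so L is a cut vertex.
By contrast removing F leaves 1 component; it is not a cut vertex. No other vertex is a cut vertex either.

3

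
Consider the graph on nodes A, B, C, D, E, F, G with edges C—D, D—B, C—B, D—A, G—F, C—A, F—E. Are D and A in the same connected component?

Yes

From D we can reach A, B, C, D, which includes A.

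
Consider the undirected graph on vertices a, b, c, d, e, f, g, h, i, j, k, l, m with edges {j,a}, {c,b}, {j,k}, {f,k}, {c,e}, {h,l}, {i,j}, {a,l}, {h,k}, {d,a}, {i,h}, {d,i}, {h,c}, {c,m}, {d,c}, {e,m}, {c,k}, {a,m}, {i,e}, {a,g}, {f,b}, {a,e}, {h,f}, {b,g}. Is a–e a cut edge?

After removing a–e, the path a-m-e still connects them, so the edge is not a bridge.

No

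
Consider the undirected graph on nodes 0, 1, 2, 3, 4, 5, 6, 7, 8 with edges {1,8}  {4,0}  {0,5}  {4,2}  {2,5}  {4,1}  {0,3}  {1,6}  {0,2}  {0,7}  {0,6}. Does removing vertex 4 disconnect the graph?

No

Deleting 4 leaves 1 component (was 1) (its neighbors 0, 1, 2 remain connected to each other), so 4 is not a cut vertex.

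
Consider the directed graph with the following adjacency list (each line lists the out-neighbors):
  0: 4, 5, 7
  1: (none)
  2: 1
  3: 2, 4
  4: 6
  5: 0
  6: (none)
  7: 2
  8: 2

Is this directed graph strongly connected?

No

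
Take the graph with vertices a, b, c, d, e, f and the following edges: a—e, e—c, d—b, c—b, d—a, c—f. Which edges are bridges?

c-f

The edges on the cycle d-a-e-c-b-d are not bridges since each lies on that cycle.
But removing c—f disconnects c from f — this is a bridge.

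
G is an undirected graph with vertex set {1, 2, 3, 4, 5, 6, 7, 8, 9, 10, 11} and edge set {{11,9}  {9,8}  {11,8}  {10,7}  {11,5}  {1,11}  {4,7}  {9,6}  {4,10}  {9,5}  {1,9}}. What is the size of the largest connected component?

6

2 is isolated — a component by itself.
3 is isolated — a component by itself.
Starting from 4 we can reach 4, 7, 10. That is one component of size 3.
Starting from 1 we can reach 1, 5, 6, 8, 9, 11. That is one component of size 6.
The largest has 6 vertices.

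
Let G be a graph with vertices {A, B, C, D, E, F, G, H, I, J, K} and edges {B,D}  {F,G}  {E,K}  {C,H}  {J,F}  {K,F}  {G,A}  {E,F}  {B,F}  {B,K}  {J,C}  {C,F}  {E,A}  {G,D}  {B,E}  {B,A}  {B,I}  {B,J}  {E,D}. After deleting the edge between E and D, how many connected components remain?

1

E and D are still connected via E-B-D, so the component count stays at 1.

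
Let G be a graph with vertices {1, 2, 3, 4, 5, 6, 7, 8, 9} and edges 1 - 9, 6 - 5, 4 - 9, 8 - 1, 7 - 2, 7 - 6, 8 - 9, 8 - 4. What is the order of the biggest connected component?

3 is isolated — a component by itself.
Starting from 2 we can reach 2, 5, 6, 7. That is one component of size 4.
Starting from 1 we can reach 1, 4, 8, 9. That is one component of size 4.
The largest has 4 vertices.

4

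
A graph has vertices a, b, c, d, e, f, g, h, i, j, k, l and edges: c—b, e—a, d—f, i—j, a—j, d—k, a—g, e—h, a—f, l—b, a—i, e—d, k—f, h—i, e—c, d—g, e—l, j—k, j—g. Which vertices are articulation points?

e

Removing e increases the component count from 1 to 2, so e is a cut vertex.
By contrast removing a leaves 1 component; it is not a cut vertex. No other vertex is a cut vertex either.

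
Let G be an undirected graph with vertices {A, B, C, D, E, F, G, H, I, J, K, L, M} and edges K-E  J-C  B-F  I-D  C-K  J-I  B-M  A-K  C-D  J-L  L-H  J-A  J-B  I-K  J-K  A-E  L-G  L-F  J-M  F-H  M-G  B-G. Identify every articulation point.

Removing J increases the component count from 1 to 2, so J is a cut vertex.
By contrast removing D leaves 1 component; it is not a cut vertex. No other vertex is a cut vertex either.

J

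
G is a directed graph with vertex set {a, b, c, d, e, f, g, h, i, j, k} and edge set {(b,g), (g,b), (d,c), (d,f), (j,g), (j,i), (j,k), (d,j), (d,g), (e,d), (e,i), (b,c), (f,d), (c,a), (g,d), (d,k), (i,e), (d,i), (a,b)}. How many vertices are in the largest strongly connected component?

9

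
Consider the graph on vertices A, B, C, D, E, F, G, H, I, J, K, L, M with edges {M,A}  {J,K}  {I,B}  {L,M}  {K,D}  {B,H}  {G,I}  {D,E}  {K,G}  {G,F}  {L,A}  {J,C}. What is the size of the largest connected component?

10

Starting from A we can reach A, L, M. That is one component of size 3.
Starting from B we can reach B, C, D, E, F, G, H, I, J, K. That is one component of size 10.
The largest has 10 vertices.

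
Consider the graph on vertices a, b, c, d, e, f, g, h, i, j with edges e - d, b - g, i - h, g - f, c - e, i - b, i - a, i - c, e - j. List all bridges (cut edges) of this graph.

a-i, b-g, b-i, c-e, c-i, d-e, e-j, f-g, h-i

removing b - i disconnects b from i; removing c - e disconnects c from e; removing c - i disconnects c from i; removing j - e disconnects j from e — these are bridges.
In total 9 edges are bridges.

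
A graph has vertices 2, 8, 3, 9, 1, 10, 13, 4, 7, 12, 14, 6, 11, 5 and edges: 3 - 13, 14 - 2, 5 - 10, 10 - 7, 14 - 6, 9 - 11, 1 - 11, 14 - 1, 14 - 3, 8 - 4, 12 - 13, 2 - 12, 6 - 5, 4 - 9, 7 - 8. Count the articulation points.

1

Removing 14 increases the component count from 1 to 2, so 14 is a cut vertex.
By contrast removing 4 leaves 1 component; it is not a cut vertex. No other vertex is a cut vertex either.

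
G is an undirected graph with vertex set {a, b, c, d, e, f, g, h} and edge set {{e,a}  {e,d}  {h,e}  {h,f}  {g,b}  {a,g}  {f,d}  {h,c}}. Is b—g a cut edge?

Yes

Removing b—g leaves no path between b and g: the component count goes from 1 to 2. So it is a bridge.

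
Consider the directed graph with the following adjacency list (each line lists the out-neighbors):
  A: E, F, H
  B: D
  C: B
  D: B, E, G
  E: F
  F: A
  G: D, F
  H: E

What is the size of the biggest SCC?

4

{A, E, F, H} are all mutually reachable — one SCC of size 4.
{B, D, G} are all mutually reachable — one SCC of size 3.
{C} is an SCC by itself.
The largest has 4 vertices.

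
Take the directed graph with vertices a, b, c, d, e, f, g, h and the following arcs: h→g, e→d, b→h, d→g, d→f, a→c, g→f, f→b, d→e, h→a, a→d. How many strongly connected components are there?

{a, b, d, e, f, g, h} are all mutually reachable — one SCC of size 7.
{c} is an SCC by itself.
That gives 2 strongly connected components.

2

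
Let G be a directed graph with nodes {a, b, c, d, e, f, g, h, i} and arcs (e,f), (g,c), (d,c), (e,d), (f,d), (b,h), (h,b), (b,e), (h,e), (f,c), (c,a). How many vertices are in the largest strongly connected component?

{b, h} are all mutually reachable — one SCC of size 2.
{a} is an SCC by itself.
{d} is an SCC by itself.
{g} is an SCC by itself.
{e} is an SCC by itself.
(and 3 more singleton SCCs)
The largest has 2 vertices.

2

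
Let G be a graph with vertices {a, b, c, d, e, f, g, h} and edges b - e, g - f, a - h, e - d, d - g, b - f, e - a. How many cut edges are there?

2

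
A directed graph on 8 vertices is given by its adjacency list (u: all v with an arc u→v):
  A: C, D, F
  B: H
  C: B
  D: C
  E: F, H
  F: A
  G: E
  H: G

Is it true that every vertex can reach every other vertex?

Yes

From G we can reach every vertex (A, B, C, D, E, F, G, H), and every vertex can reach G (A, B, C, D, E, F, G, H). So the whole graph is one strongly connected component.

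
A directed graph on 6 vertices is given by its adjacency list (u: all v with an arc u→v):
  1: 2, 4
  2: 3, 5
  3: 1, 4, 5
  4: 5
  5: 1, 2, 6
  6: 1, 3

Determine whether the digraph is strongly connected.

From 1 we can reach every vertex (1, 2, 3, 4, 5, 6), and every vertex can reach 1 (1, 2, 3, 4, 5, 6). So the whole graph is one strongly connected component.

Yes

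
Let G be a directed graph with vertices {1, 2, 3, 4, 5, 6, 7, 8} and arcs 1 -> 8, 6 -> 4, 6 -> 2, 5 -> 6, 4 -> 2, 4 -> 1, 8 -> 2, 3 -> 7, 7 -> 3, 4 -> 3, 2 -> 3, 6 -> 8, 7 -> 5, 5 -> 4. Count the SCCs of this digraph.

1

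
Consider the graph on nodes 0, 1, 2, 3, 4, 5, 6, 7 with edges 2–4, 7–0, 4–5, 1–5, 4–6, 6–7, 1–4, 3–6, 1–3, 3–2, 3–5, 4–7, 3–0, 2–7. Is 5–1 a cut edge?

After removing 5–1, the path 5-3-1 still connects them, so the edge is not a bridge.

No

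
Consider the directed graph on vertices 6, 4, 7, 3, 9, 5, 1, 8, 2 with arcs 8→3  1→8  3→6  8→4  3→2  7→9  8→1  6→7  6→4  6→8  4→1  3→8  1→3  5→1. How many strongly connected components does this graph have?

5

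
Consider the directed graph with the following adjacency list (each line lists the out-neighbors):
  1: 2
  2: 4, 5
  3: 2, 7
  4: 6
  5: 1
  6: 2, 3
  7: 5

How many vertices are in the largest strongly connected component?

7

{1, 2, 3, 4, 5, 6, 7} are all mutually reachable — one SCC of size 7.
The largest has 7 vertices.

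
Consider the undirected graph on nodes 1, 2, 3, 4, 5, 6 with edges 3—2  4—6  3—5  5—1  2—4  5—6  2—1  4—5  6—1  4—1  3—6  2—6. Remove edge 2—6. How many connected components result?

2 and 6 are still connected via 2-3-6, so the component count stays at 1.

1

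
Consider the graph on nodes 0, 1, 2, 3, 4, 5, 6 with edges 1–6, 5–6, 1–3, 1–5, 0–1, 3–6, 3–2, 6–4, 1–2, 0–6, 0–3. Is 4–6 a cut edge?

Removing 4–6 leaves no path between 4 and 6: the component count goes from 1 to 2. So it is a bridge.

Yes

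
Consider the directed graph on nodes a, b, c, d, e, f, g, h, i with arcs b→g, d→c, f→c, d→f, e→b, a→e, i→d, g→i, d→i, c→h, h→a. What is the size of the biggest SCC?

{a, b, c, d, e, f, g, h, i} are all mutually reachable — one SCC of size 9.
The largest has 9 vertices.

9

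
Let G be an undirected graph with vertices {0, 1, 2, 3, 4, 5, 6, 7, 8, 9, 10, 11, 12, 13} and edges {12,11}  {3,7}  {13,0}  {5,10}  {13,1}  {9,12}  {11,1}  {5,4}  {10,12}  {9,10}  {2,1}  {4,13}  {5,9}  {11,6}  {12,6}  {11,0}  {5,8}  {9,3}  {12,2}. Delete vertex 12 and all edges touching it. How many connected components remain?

1

With 12 gone, the remaining components are: {0, 1, 2, 3, 4, 5, 6, 7, 8, 9, 10, 11, 13}.
That is 1 component.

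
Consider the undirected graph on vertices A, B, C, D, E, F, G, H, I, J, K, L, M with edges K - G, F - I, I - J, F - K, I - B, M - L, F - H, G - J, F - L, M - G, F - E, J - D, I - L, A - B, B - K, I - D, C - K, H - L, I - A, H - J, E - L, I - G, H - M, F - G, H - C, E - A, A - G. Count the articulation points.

Removing L, for instance, still leaves 1 component. No single vertex removal increases the component count — the graph has no articulation points.

0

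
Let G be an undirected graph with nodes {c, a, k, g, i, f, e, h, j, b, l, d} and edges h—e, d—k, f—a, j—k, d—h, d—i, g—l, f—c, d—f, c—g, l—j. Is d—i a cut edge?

Removing d—i leaves no path between d and i: the component count goes from 2 to 3. So it is a bridge.

Yes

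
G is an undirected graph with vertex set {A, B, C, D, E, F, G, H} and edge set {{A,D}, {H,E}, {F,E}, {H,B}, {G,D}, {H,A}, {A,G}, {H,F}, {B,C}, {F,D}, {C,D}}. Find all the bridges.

none

The edges on the cycle A-G-D-A are not bridges since each lies on that cycle.
Every edge lies on some cycle, so there are no bridges.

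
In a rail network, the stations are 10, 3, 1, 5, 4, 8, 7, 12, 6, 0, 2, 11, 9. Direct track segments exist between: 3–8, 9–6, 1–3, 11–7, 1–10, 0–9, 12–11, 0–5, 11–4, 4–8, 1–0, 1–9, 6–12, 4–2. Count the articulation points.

Removing 0 increases the component count from 1 to 2, so 0 is a cut vertex.
Removing 1 increases the component count from 1 to 2, so 1 is a cut vertex.
Removing 4 increases the component count from 1 to 2, so 4 is a cut vertex.
Likewise 11 is a cut vertex.
By contrast removing 3 leaves 1 component; it is not a cut vertex. No other vertex is a cut vertex either.

4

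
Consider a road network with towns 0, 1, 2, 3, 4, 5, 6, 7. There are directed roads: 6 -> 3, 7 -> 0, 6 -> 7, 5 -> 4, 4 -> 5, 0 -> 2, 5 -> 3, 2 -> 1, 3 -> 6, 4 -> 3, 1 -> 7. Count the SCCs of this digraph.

{0, 1, 2, 7} are all mutually reachable — one SCC of size 4.
{3, 6} are all mutually reachable — one SCC of size 2.
{4, 5} are all mutually reachable — one SCC of size 2.
That gives 3 strongly connected components.

3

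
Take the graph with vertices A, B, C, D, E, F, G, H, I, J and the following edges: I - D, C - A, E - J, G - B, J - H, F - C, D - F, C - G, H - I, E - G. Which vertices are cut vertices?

C, G

Removing C increases the component count from 1 to 2, so C is a cut vertex.
Removing G increases the component count from 1 to 2, so G is a cut vertex.
By contrast removing B leaves 1 component; it is not a cut vertex. No other vertex is a cut vertex either.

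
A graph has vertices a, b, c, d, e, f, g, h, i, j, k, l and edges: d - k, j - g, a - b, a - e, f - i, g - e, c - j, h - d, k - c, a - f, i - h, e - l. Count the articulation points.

2

Removing a increases the component count from 1 to 2, so a is a cut vertex.
Removing e increases the component count from 1 to 2, so e is a cut vertex.
By contrast removing g leaves 1 component; it is not a cut vertex. No other vertex is a cut vertex either.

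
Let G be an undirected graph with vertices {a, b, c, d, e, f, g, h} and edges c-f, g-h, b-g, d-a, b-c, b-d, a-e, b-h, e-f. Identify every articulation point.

b

Removing b increases the component count from 1 to 2, so b is a cut vertex.
By contrast removing h leaves 1 component; it is not a cut vertex. No other vertex is a cut vertex either.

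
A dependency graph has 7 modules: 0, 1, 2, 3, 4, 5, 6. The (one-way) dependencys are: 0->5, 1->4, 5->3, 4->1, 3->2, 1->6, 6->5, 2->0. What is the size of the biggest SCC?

4

{0, 2, 3, 5} are all mutually reachable — one SCC of size 4.
{1, 4} are all mutually reachable — one SCC of size 2.
{6} is an SCC by itself.
The largest has 4 vertices.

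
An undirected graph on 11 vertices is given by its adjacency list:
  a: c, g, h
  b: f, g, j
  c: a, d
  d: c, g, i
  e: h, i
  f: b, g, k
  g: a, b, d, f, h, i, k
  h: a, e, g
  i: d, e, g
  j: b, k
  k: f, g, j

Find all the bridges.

The edges on the cycle g-d-c-a-g are not bridges since each lies on that cycle.
Every edge lies on some cycle, so there are no bridges.

none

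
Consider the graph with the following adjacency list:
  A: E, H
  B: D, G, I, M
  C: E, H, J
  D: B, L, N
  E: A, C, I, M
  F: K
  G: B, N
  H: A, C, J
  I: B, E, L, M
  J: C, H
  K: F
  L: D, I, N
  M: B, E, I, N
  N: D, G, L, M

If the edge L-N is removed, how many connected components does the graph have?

L and N are still connected via L-D-N, so the component count stays at 2.

2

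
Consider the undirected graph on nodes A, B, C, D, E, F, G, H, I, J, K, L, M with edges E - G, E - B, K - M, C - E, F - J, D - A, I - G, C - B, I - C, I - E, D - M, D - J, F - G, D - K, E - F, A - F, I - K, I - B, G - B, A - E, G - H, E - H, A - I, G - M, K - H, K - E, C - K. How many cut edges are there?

The edges on the cycle D-A-I-C-K-E-F-G-M-D are not bridges since each lies on that cycle.
Every edge lies on some cycle, so there are no bridges.

0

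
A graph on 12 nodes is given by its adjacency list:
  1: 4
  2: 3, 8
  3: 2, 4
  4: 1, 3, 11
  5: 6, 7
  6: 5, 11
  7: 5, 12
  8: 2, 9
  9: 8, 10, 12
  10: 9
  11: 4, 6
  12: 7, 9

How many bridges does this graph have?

The edges on the cycle 4-3-2-8-9-12-7-5-6-11-4 are not bridges since each lies on that cycle.
But removing 10-9 disconnects 10 from 9; removing 4-1 disconnects 4 from 1 — these are bridges.
That makes 2 bridges.

2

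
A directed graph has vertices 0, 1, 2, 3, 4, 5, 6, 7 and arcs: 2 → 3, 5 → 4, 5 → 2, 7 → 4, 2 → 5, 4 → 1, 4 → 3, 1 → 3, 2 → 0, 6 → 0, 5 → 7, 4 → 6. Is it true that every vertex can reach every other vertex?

No

There is no directed path from 0 to 5, so the graph is not strongly connected.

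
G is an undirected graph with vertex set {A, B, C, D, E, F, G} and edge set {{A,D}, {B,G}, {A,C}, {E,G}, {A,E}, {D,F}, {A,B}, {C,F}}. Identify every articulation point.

A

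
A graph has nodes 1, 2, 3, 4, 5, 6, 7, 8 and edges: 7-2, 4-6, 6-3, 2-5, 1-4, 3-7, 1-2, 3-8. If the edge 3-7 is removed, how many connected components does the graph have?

1

3 and 7 are still connected via 3-6-4-1-2-7, so the component count stays at 1.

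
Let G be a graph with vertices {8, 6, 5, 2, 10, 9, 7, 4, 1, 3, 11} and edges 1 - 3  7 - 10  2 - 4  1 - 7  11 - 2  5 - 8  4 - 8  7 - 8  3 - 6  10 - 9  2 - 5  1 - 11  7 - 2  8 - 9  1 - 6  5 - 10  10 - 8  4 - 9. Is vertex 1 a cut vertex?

Yes

Deleting 1 raises the number of components from 1 to 2, so 1 is a cut vertex.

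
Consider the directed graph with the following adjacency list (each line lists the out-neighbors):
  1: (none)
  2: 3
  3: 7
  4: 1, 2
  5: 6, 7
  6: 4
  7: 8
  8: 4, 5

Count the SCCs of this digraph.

2

{2, 3, 4, 5, 6, 7, 8} are all mutually reachable — one SCC of size 7.
{1} is an SCC by itself.
That gives 2 strongly connected components.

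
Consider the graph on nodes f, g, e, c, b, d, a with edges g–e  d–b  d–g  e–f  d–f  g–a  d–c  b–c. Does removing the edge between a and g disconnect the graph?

Yes

Removing a–g leaves no path between a and g: the component count goes from 1 to 2. So it is a bridge.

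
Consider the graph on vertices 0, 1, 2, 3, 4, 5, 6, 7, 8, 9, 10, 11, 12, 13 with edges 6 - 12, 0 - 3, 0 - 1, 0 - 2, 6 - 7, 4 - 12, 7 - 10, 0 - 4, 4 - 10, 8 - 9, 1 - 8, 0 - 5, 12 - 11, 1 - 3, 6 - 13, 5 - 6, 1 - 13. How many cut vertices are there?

4

Removing 0 increases the component count from 1 to 2, so 0 is a cut vertex.
Removing 1 increases the component count from 1 to 2, so 1 is a cut vertex.
Removing 8 increases the component count from 1 to 2, so 8 is a cut vertex.
Likewise 12 is a cut vertex.
By contrast removing 10 leaves 1 component; it is not a cut vertex. No other vertex is a cut vertex either.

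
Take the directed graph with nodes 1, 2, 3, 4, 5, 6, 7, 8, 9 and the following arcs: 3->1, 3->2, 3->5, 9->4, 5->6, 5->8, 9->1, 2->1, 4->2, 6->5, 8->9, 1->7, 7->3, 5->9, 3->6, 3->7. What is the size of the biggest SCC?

9

{1, 2, 3, 4, 5, 6, 7, 8, 9} are all mutually reachable — one SCC of size 9.
The largest has 9 vertices.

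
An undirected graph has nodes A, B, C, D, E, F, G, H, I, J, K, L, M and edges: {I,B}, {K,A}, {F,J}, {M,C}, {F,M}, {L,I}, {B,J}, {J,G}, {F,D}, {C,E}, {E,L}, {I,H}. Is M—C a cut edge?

After removing M—C, the path M-F-J-B-I-L-E-C still connects them, so the edge is not a bridge.

No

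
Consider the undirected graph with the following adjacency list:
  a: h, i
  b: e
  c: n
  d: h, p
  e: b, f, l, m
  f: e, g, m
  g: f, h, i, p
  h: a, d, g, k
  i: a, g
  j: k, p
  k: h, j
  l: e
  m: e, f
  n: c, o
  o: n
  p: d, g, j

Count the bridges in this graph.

5

The edges on the cycle p-d-h-a-i-g-p are not bridges since each lies on that cycle.
But removing l-e disconnects l from e; removing o-n disconnects o from n; removing e-b disconnects e from b; removing n-c disconnects n from c — these are bridges.
In total 5 edges are bridges.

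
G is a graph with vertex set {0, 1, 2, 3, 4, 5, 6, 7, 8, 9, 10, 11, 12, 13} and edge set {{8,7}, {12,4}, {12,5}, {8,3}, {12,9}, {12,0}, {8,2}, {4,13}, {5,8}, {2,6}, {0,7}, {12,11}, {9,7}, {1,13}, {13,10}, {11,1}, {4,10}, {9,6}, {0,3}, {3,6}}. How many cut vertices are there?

1

Removing 12 increases the component count from 1 to 2, so 12 is a cut vertex.
By contrast removing 10 leaves 1 component; it is not a cut vertex. No other vertex is a cut vertex either.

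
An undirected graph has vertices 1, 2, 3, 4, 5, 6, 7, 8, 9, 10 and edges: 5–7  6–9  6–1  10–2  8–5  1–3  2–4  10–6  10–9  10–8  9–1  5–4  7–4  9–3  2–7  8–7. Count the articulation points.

Removing 10 increases the component count from 1 to 2, so 10 is a cut vertex.
By contrast removing 8 leaves 1 component; it is not a cut vertex. No other vertex is a cut vertex either.

1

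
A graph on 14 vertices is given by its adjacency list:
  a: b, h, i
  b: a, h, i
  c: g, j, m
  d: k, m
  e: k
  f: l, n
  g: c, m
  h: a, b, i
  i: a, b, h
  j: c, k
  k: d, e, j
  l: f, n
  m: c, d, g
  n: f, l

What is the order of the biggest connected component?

Starting from f we can reach f, l, n. That is one component of size 3.
Starting from a we can reach a, b, h, i. That is one component of size 4.
Starting from c we can reach c, d, e, g, j, k, m. That is one component of size 7.
The largest has 7 vertices.

7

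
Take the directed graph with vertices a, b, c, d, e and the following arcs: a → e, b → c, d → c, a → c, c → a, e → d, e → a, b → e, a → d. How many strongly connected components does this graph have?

{a, c, d, e} are all mutually reachable — one SCC of size 4.
{b} is an SCC by itself.
That gives 2 strongly connected components.

2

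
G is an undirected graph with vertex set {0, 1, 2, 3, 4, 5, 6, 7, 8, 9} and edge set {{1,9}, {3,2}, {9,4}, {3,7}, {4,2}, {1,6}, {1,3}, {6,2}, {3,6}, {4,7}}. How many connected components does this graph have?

4

5 is isolated — a component by itself.
0 is isolated — a component by itself.
8 is isolated — a component by itself.
Starting from 1 we can reach 1, 2, 3, 4, 6, 7, 9. That is one component of size 7.
Total: 4 components.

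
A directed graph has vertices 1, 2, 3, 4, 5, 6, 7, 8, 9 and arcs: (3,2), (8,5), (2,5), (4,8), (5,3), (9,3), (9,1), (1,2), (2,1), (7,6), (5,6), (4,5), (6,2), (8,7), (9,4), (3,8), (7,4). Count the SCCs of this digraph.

2

{1, 2, 3, 4, 5, 6, 7, 8} are all mutually reachable — one SCC of size 8.
{9} is an SCC by itself.
That gives 2 strongly connected components.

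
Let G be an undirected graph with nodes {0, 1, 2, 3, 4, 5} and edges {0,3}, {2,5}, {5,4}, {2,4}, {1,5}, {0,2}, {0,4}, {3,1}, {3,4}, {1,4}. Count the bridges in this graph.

0

The edges on the cycle 0-3-1-4-5-2-0 are not bridges since each lies on that cycle.
Every edge lies on some cycle, so there are no bridges.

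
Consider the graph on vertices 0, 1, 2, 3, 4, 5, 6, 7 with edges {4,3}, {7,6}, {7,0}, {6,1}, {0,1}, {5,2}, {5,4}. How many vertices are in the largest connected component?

Starting from 0 we can reach 0, 1, 6, 7. That is one component of size 4.
Starting from 2 we can reach 2, 3, 4, 5. That is one component of size 4.
The largest has 4 vertices.

4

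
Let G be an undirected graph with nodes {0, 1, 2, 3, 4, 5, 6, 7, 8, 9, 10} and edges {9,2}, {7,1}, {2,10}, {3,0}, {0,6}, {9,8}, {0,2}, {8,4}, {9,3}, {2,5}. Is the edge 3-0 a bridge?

No

After removing 3-0, the path 3-9-2-0 still connects them, so the edge is not a bridge.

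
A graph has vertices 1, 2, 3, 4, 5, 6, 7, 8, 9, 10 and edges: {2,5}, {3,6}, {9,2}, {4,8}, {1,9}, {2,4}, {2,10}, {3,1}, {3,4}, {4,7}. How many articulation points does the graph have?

3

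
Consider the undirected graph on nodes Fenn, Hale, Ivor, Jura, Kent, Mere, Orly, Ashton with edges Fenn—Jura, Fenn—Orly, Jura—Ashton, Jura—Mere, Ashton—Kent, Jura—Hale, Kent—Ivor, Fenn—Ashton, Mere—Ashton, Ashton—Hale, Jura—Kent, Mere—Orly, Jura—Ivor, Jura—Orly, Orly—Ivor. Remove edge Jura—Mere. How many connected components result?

1

Jura and Mere are still connected via Jura-Orly-Mere, so the component count stays at 1.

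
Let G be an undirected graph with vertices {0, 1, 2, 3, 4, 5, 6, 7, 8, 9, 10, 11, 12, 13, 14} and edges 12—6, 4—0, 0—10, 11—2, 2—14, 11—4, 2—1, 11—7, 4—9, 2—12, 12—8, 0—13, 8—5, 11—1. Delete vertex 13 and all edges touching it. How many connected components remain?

2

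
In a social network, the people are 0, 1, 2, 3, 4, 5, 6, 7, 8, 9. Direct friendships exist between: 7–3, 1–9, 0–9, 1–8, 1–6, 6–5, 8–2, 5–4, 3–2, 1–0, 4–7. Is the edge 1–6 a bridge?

No

After removing 1–6, the path 1-8-2-3-7-4-5-6 still connects them, so the edge is not a bridge.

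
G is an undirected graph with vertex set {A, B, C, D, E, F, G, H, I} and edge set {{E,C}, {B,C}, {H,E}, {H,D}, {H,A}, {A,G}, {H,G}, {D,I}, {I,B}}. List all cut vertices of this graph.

H

Removing H increases the component count from 2 to 3, so H is a cut vertex.
By contrast removing A leaves 2 components; it is not a cut vertex. No other vertex is a cut vertex either.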